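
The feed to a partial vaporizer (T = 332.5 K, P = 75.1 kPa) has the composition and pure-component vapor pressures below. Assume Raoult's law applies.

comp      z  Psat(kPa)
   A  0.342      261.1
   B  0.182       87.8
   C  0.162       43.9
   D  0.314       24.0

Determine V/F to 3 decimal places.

Raoult's law: Kᵢ = Pᵢˢᵃᵗ/P = Pᵢˢᵃᵗ/75.1.
  K_A = 261.1/75.1 = 3.47670, K_B = 87.8/75.1 = 1.16911, K_C = 43.9/75.1 = 0.58455, K_D = 24.0/75.1 = 0.31957
Newton–Raphson from V/F = 0.55:
  V/F = 0.550: g = -0.0419, g' = -0.799 → V/F = 0.497
  V/F = 0.497: g = 0.0000, g' = -0.802 → V/F = 0.498
Converged at V/F = 0.498.

V/F = 0.498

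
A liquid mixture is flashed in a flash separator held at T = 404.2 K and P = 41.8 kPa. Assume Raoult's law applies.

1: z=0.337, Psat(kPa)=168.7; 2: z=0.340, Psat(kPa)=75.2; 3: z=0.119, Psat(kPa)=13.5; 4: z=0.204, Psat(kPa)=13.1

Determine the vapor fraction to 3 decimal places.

Raoult's law: Kᵢ = Pᵢˢᵃᵗ/P = Pᵢˢᵃᵗ/41.8.
  K_1 = 168.7/41.8 = 4.03589, K_2 = 75.2/41.8 = 1.79904, K_3 = 13.5/41.8 = 0.32297, K_4 = 13.1/41.8 = 0.31340
Let ψ = V/F and solve Σ zᵢ(Kᵢ−1)/(1+ψ(Kᵢ−1)) = 0.
Feasibility: ΣzᵢKᵢ = 2.074, Σzᵢ/Kᵢ = 1.292 — both > 1, two phases present.
Newton iteration, ψ⁰ = 0.5:
  ψ = 0.500: g = 0.2654, g' = -0.948 → ψ = 0.780
  ψ = 0.780: g = -0.0009, g' = -1.047 → ψ = 0.779
Converged at ψ = 0.779.

ψ = 0.779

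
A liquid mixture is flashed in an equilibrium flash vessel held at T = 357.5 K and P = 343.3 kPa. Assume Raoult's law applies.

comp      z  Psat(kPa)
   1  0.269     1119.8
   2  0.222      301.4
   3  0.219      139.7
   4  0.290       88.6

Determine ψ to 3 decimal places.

ψ = 0.191

Raoult's law: Kᵢ = Pᵢˢᵃᵗ/P = Pᵢˢᵃᵗ/343.3.
  K_1 = 1119.8/343.3 = 3.26187, K_2 = 301.4/343.3 = 0.87795, K_3 = 139.7/343.3 = 0.40693, K_4 = 88.6/343.3 = 0.25808
Let ψ = V/F and solve Σ zᵢ(Kᵢ−1)/(1+ψ(Kᵢ−1)) = 0.
g(0) = ΣzᵢKᵢ − 1 = 0.236 and g(1) = 1 − Σzᵢ/Kᵢ = -0.997, so a root lies in (0, 1).
Newton iteration, ψ⁰ = 0.5:
  ψ = 0.500: g = -0.2700, g' = -0.866 → ψ = 0.188
  ψ = 0.188: g = 0.0028, g' = -0.994 → ψ = 0.191
Converged at ψ = 0.191.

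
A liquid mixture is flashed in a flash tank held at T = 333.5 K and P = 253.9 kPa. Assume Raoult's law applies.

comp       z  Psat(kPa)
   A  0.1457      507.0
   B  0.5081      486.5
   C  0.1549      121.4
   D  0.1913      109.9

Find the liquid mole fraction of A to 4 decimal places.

Raoult's law: Kᵢ = Pᵢˢᵃᵗ/P = Pᵢˢᵃᵗ/253.9.
  K_A = 507.0/253.9 = 1.996849, K_B = 486.5/253.9 = 1.916109, K_C = 121.4/253.9 = 0.478141, K_D = 109.9/253.9 = 0.432848
Rachford–Rice: g(ψ) = Σ zᵢ(Kᵢ−1)/(1+ψ(Kᵢ−1)) = 0.
Feasibility: ΣzᵢKᵢ = 1.4214, Σzᵢ/Kᵢ = 1.1041 — both > 1, two phases present.
Iterate (Newton) starting at ψ = 0.34:
  ψ = 0.3400: g = 0.23071, g' = -0.4855 → ψ = 0.8152
  ψ = 0.8152: g = 0.00411, g' = -0.5245 → ψ = 0.8230
Converged at ψ = 0.8230.
Compositions from xᵢ = zᵢ/(1+ψ(Kᵢ−1)), yᵢ = Kᵢxᵢ:
  A: x = 0.0800, y = 0.1598
  B: x = 0.2897, y = 0.5551
  C: x = 0.2715, y = 0.1298
  D: x = 0.3588, y = 0.1553

x_A = 0.0800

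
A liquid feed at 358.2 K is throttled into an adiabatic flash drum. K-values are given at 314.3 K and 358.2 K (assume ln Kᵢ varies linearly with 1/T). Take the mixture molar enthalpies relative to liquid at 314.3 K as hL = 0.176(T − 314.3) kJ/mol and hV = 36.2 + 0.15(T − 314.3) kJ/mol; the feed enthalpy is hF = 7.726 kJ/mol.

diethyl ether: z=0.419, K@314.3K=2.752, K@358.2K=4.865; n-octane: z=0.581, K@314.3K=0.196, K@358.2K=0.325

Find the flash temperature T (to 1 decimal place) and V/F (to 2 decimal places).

T = 316.0 K, V/F = 0.21

Adiabatic flash: solve Rachford–Rice at each trial T, then check hF = ψ·hV(T) + (1−ψ)·hL(T).
  T = 314.3 K: K = (2.752, 0.196), RR gives ψ = 0.190, H_out = 6.861 kJ/mol
  T = 358.2 K: K = (4.865, 0.325), RR gives ψ = 0.470, H_out = 24.219 kJ/mol
  T = 336.2 K: K = (3.725, 0.256), RR gives ψ = 0.350, H_out = 16.336 kJ/mol
  T = 325.2 K: K = (3.216, 0.225), RR gives ψ = 0.279, H_out = 11.922 kJ/mol
  T = 319.8 K: K = (2.981, 0.210), RR gives ψ = 0.237, H_out = 9.527 kJ/mol
  T = 317.1 K: K = (2.867, 0.203), RR gives ψ = 0.215, H_out = 8.251 kJ/mol
  T = 315.7 K: K = (2.809, 0.200), RR gives ψ = 0.202, H_out = 7.565 kJ/mol
Linear interpolation between T = 315.7 (H_out = 7.565) and T = 317.1 (H_out = 8.251) on hF = 7.726 gives T ≈ 316.0 K, at which ψ = 0.21.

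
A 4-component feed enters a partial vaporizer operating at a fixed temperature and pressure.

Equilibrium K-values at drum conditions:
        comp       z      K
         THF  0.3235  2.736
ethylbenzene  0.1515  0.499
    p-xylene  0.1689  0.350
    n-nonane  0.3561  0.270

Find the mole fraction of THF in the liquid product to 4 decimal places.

Newton–Raphson from ψ = 0.59:
  ψ = 0.5900: g = -0.46501, g' = -1.0878 → ψ = 0.1625
  ψ = 0.1625: g = -0.06232, g' = -0.9716 → ψ = 0.0984
  ψ = 0.0984: g = 0.00247, g' = -1.0550 → ψ = 0.1007
Converged at ψ = 0.1007.
Compositions from xᵢ = zᵢ/(1+ψ(Kᵢ−1)), yᵢ = Kᵢxᵢ:
  THF: x = 0.2753, y = 0.7533
  ethylbenzene: x = 0.1596, y = 0.0796
  p-xylene: x = 0.1807, y = 0.0633
  n-nonane: x = 0.3844, y = 0.1038

x_THF = 0.2753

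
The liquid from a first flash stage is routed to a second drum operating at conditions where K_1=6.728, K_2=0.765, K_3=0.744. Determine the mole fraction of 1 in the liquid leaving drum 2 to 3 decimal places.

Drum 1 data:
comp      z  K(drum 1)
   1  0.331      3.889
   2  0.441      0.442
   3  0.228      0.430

x_1 (drum 2) = 0.041

Drum 1:
Rachford–Rice: g(ψ₁) = Σ zᵢ(Kᵢ−1)/(1+ψ₁(Kᵢ−1)) = 0.
g(0) = ΣzᵢKᵢ − 1 = 0.580 and g(1) = 1 − Σzᵢ/Kᵢ = -0.613, so a root lies in (0, 1).
Newton iteration, ψ₁⁰ = 0.5:
  ψ₁ = 0.500: g = -0.1319, g' = -0.871 → ψ₁ = 0.349
  ψ₁ = 0.349: g = 0.0087, g' = -1.013 → ψ₁ = 0.357
Converged at ψ₁ = 0.357.
Drum-1 compositions:
  1: x = 0.163, y = 0.633
  2: x = 0.551, y = 0.243
  3: x = 0.286, y = 0.123
Drum-2 feed = drum-1 liquid: z₂ = (0.1629, 0.5508, 0.2863).
Drum 2:
Material balance + equilibrium reduce to Σ zᵢ(Kᵢ−1)/(1+ψ₂(Kᵢ−1)) = 0.
Feasibility: ΣzᵢKᵢ = 1.730, Σzᵢ/Kᵢ = 1.129 — both > 1, two phases present.
Newton iteration, ψ₂⁰ = 0.43:
  ψ₂ = 0.430: g = 0.0431, g' = -0.507 → ψ₂ = 0.515
  ψ₂ = 0.515: g = 0.0045, g' = -0.407 → ψ₂ = 0.526
Converged at ψ₂ = 0.526.
  1: x = 0.041, y = 0.273
  2: x = 0.629, y = 0.481
  3: x = 0.331, y = 0.246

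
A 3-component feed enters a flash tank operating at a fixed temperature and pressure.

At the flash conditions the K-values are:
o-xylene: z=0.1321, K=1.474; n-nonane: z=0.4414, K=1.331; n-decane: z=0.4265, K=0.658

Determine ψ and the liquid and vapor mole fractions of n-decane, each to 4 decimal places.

Material balance + equilibrium reduce to Σ zᵢ(Kᵢ−1)/(1+ψ(Kᵢ−1)) = 0.
Check two-phase: ΣzᵢKᵢ = 1.0629 > 1 and Σzᵢ/Kᵢ = 1.0694 > 1, so g(0) = 0.0629 > 0 and g(1) = -0.0694 < 0.
Iterate (Newton) starting at ψ = 0.55:
  ψ = 0.5500: g = -0.00639, g' = -0.1290 → ψ = 0.5005
  ψ = 0.5005: g = -0.00003, g' = -0.1276 → ψ = 0.5002
Converged at ψ = 0.5002.
Compositions from xᵢ = zᵢ/(1+ψ(Kᵢ−1)), yᵢ = Kᵢxᵢ:
  o-xylene: x = 0.1068, y = 0.1574
  n-nonane: x = 0.3787, y = 0.5041
  n-decane: x = 0.5145, y = 0.3386

ψ = 0.5002, x_n-decane = 0.5145, y_n-decane = 0.3386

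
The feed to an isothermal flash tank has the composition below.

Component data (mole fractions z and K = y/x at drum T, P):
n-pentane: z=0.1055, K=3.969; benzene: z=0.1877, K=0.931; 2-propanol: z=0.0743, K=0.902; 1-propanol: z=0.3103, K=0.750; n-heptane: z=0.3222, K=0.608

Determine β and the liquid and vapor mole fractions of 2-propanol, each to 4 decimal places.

β = 0.1166, x_2-propanol = 0.0752, y_2-propanol = 0.0678

Let β = V/F and solve Σ zᵢ(Kᵢ−1)/(1+β(Kᵢ−1)) = 0.
Check two-phase: ΣzᵢKᵢ = 1.0891 > 1 and Σzᵢ/Kᵢ = 1.2542 > 1, so g(0) = 0.0891 > 0 and g(1) = -0.2542 < 0.
Newton–Raphson from β = 0.41:
  β = 0.4100: g = -0.11657, g' = -0.2852 → β = 0.0013
  β = 0.0013: g = 0.08779, g' = -0.9933 → β = 0.0897
  β = 0.0897: g = 0.01670, g' = -0.6550 → β = 0.1152
  β = 0.1152: g = 0.00082, g' = -0.5928 → β = 0.1166
Converged at β = 0.1166.
Compositions from xᵢ = zᵢ/(1+β(Kᵢ−1)), yᵢ = Kᵢxᵢ:
  n-pentane: x = 0.0784, y = 0.3110
  benzene: x = 0.1892, y = 0.1762
  2-propanol: x = 0.0752, y = 0.0678
  1-propanol: x = 0.3196, y = 0.2397
  n-heptane: x = 0.3376, y = 0.2053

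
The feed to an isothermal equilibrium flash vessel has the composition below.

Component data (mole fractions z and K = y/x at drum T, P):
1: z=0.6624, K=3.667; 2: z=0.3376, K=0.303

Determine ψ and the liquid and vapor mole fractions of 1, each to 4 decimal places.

ψ = 0.8238, x_1 = 0.2072, y_1 = 0.7598

Newton–Raphson from ψ = 0.5:
  ψ = 0.5000: g = 0.39589, g' = -1.2517 → ψ = 0.8163
  ψ = 0.8163: g = 0.01016, g' = -1.3495 → ψ = 0.8238
Converged at ψ = 0.8238.
Compositions from xᵢ = zᵢ/(1+ψ(Kᵢ−1)), yᵢ = Kᵢxᵢ:
  1: x = 0.2072, y = 0.7598
  2: x = 0.7928, y = 0.2402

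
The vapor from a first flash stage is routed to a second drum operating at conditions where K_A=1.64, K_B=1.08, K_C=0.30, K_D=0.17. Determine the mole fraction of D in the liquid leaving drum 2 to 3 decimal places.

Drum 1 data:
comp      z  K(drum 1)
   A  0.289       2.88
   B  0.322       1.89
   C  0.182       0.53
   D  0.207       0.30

Drum 1:
Let ψ₁ = V/F and solve Σ zᵢ(Kᵢ−1)/(1+ψ₁(Kᵢ−1)) = 0.
Feasibility: ΣzᵢKᵢ = 1.599, Σzᵢ/Kᵢ = 1.304 — both > 1, two phases present.
Iterate (Newton) starting at ψ₁ = 0.5:
  ψ₁ = 0.500: g = 0.1436, g' = -0.702 → ψ₁ = 0.705
  ψ₁ = 0.705: g = -0.0039, g' = -0.770 → ψ₁ = 0.699
Converged at ψ₁ = 0.699.
Drum-1 compositions:
  A: x = 0.125, y = 0.360
  B: x = 0.198, y = 0.375
  C: x = 0.271, y = 0.144
  D: x = 0.406, y = 0.122
Drum-2 feed = drum-1 vapor: z₂ = (0.3595, 0.3751, 0.1437, 0.1217).
Drum 2:
Material balance + equilibrium reduce to Σ zᵢ(Kᵢ−1)/(1+ψ₂(Kᵢ−1)) = 0.
Check two-phase: ΣzᵢKᵢ = 1.059 > 1 and Σzᵢ/Kᵢ = 1.761 > 1, so g(0) = 0.059 > 0 and g(1) = -0.761 < 0.
Newton–Raphson from ψ₂ = 0.4:
  ψ₂ = 0.400: g = -0.0786, g' = -0.419 → ψ₂ = 0.213
  ψ₂ = 0.213: g = -0.0087, g' = -0.337 → ψ₂ = 0.187
  ψ₂ = 0.187: g = -0.0001, g' = -0.330 → ψ₂ = 0.186
Converged at ψ₂ = 0.186.
  A: x = 0.321, y = 0.527
  B: x = 0.370, y = 0.399
  C: x = 0.165, y = 0.050
  D: x = 0.144, y = 0.024

x_D (drum 2) = 0.144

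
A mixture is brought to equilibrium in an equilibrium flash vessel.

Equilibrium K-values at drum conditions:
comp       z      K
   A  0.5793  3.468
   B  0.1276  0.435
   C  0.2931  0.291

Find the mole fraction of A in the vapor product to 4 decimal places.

Let ψ = V/F and solve Σ zᵢ(Kᵢ−1)/(1+ψ(Kᵢ−1)) = 0.
Feasibility: ΣzᵢKᵢ = 2.1498, Σzᵢ/Kᵢ = 1.4676 — both > 1, two phases present.
Newton iteration, ψ⁰ = 0.61:
  ψ = 0.6100: g = 0.09445, g' = -1.1144 → ψ = 0.6948
  ψ = 0.6948: g = -0.00155, g' = -1.1614 → ψ = 0.6934
Converged at ψ = 0.6934.
Compositions from xᵢ = zᵢ/(1+ψ(Kᵢ−1)), yᵢ = Kᵢxᵢ:
  A: x = 0.2137, y = 0.7410
  B: x = 0.2098, y = 0.0913
  C: x = 0.5766, y = 0.1678

y_A = 0.7410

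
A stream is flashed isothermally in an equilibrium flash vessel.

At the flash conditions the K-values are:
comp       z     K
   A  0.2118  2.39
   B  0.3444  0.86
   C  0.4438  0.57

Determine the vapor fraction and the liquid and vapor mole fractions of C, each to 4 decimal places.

Iterate (Newton) starting at ψ = 0.5:
  ψ = 0.5000: g = -0.12126, g' = -0.2834 → ψ = 0.0721
  ψ = 0.0721: g = 0.02192, g' = -0.4323 → ψ = 0.1228
  ψ = 0.1228: g = 0.00093, g' = -0.3970 → ψ = 0.1252
Converged at ψ = 0.1252.
Compositions from xᵢ = zᵢ/(1+ψ(Kᵢ−1)), yᵢ = Kᵢxᵢ:
  A: x = 0.1804, y = 0.4312
  B: x = 0.3505, y = 0.3015
  C: x = 0.4690, y = 0.2674

ψ = 0.1252, x_C = 0.4690, y_C = 0.2674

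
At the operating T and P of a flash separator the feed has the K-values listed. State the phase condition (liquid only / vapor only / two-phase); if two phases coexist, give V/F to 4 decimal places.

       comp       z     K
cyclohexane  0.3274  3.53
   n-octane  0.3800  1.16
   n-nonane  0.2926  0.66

vapor only

ΣzᵢKᵢ = 1.7896; Σzᵢ/Kᵢ = 0.8637.
Since Σzᵢ/Kᵢ < 1 the mixture is above its dew point — single vapor phase.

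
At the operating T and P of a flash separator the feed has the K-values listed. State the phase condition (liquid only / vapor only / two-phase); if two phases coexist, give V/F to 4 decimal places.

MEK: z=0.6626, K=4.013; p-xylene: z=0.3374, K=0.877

vapor only

ΣzᵢKᵢ = 2.9549; Σzᵢ/Kᵢ = 0.5498.
Since Σzᵢ/Kᵢ < 1 the mixture is above its dew point — single vapor phase.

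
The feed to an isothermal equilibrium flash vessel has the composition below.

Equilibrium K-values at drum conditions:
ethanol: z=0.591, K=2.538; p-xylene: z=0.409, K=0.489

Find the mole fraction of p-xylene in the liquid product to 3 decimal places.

x_p-xylene = 0.751

Let β = V/F and solve Σ zᵢ(Kᵢ−1)/(1+β(Kᵢ−1)) = 0.
Check two-phase: ΣzᵢKᵢ = 1.700 > 1 and Σzᵢ/Kᵢ = 1.069 > 1, so g(0) = 0.700 > 0 and g(1) = -0.069 < 0.
Binary case is linear: z₁(K₁−1)(1+β(K₂−1)) + z₂(K₂−1)(1+β(K₁−1)) = 0
⇒ β = [z₁(K₁−1)+z₂(K₂−1)] / [−(K₁−1)(K₂−1)] = 0.7000/0.7859 = 0.891
Compositions from xᵢ = zᵢ/(1+β(Kᵢ−1)), yᵢ = Kᵢxᵢ:
  ethanol: x = 0.249, y = 0.633
  p-xylene: x = 0.751, y = 0.367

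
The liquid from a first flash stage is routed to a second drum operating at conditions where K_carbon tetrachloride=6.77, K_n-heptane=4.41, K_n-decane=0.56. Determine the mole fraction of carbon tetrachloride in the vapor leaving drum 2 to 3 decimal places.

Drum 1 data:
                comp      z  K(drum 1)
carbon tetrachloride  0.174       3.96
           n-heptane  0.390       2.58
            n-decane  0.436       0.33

Drum 1:
Newton–Raphson from ψ₁ = 0.63:
  ψ₁ = 0.630: g = -0.0169, g' = -1.016 → ψ₁ = 0.613
Converged at ψ₁ = 0.613.
Drum-1 compositions:
  carbon tetrachloride: x = 0.062, y = 0.245
  n-heptane: x = 0.198, y = 0.511
  n-decane: x = 0.740, y = 0.244
Drum-2 feed = drum-1 liquid: z₂ = (0.0618, 0.1981, 0.7401).
Drum 2:
Let ψ₂ = V/F and solve Σ zᵢ(Kᵢ−1)/(1+ψ₂(Kᵢ−1)) = 0.
Feasibility: ΣzᵢKᵢ = 1.706, Σzᵢ/Kᵢ = 1.376 — both > 1, two phases present.
Newton–Raphson from ψ₂ = 0.5:
  ψ₂ = 0.500: g = -0.0760, g' = -0.687 → ψ₂ = 0.389
  ψ₂ = 0.389: g = 0.0071, g' = -0.829 → ψ₂ = 0.398
Converged at ψ₂ = 0.398.
  carbon tetrachloride: x = 0.019, y = 0.127
  n-heptane: x = 0.084, y = 0.371
  n-decane: x = 0.897, y = 0.502

y_carbon tetrachloride (drum 2) = 0.127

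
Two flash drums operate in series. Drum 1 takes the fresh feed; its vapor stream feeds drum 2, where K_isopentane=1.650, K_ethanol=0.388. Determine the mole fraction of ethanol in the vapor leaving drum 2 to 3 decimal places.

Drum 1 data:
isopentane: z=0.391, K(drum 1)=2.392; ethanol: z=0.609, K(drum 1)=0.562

y_ethanol (drum 2) = 0.200

Drum 1:
Iterate (Newton) starting at ψ₁ = 0.5:
  ψ₁ = 0.500: g = -0.0206, g' = -0.455 → ψ₁ = 0.455
Converged at ψ₁ = 0.455.
Drum-1 compositions:
  isopentane: x = 0.239, y = 0.573
  ethanol: x = 0.761, y = 0.427
Drum-2 feed = drum-1 vapor: z₂ = (0.5725, 0.4275).
Drum 2:
Let ψ₂ = V/F and solve Σ zᵢ(Kᵢ−1)/(1+ψ₂(Kᵢ−1)) = 0.
Feasibility: ΣzᵢKᵢ = 1.111, Σzᵢ/Kᵢ = 1.449 — both > 1, two phases present.
Binary case is linear: z₁(K₁−1)(1+ψ₂(K₂−1)) + z₂(K₂−1)(1+ψ₂(K₁−1)) = 0
⇒ ψ₂ = [z₁(K₁−1)+z₂(K₂−1)] / [−(K₁−1)(K₂−1)] = 0.1105/0.3978 = 0.278
  isopentane: x = 0.485, y = 0.800
  ethanol: x = 0.515, y = 0.200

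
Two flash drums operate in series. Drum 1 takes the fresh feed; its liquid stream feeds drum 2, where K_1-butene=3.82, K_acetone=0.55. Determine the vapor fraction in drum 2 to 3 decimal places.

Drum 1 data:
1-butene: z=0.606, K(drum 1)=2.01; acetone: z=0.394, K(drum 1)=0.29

Drum 1:
Material balance + equilibrium reduce to Σ zᵢ(Kᵢ−1)/(1+ψ₁(Kᵢ−1)) = 0.
Check two-phase: ΣzᵢKᵢ = 1.332 > 1 and Σzᵢ/Kᵢ = 1.660 > 1, so g(0) = 0.332 > 0 and g(1) = -0.660 < 0.
Binary case is linear: z₁(K₁−1)(1+ψ₁(K₂−1)) + z₂(K₂−1)(1+ψ₁(K₁−1)) = 0
⇒ ψ₁ = [z₁(K₁−1)+z₂(K₂−1)] / [−(K₁−1)(K₂−1)] = 0.3323/0.7171 = 0.463
Drum-1 compositions:
  1-butene: x = 0.413, y = 0.830
  acetone: x = 0.587, y = 0.170
Drum-2 feed = drum-1 liquid: z₂ = (0.4128, 0.5872).
Drum 2:
Material balance + equilibrium reduce to Σ zᵢ(Kᵢ−1)/(1+ψ₂(Kᵢ−1)) = 0.
g(0) = ΣzᵢKᵢ − 1 = 0.900 and g(1) = 1 − Σzᵢ/Kᵢ = -0.176, so a root lies in (0, 1).
Newton–Raphson from ψ₂ = 0.66:
  ψ₂ = 0.660: g = 0.0310, g' = -0.642 → ψ₂ = 0.708
  ψ₂ = 0.708: g = 0.0005, g' = -0.622 → ψ₂ = 0.709
Converged at ψ₂ = 0.709.
  1-butene: x = 0.138, y = 0.526
  acetone: x = 0.862, y = 0.474

V/F (drum 2) = 0.709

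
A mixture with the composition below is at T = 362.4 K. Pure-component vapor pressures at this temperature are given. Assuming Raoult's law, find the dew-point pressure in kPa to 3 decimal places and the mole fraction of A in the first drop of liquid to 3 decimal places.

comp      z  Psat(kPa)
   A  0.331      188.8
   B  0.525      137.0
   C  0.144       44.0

At the dew point ψ → 1, so Σzᵢ/Kᵢ = 1 with Kᵢ = Pᵢˢᵃᵗ/P ⇒ 1/P = Σzᵢ/Pᵢˢᵃᵗ.
1/P = 0.331/188.8 + 0.525/137.0 + 0.144/44.0 = 0.008858 ⇒ P = 112.892 kPa
xᵢ = zᵢP/Pᵢˢᵃᵗ ⇒ x_A = 0.331·112.892/188.8 = 0.198

Pdew = 112.892 kPa, x_A = 0.198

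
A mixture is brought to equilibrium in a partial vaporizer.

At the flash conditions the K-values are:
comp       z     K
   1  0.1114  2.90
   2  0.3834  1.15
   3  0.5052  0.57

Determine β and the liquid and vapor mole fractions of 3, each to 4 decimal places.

β = 0.1195, x_3 = 0.5326, y_3 = 0.3036

Let β = V/F and solve Σ zᵢ(Kᵢ−1)/(1+β(Kᵢ−1)) = 0.
Feasibility: ΣzᵢKᵢ = 1.0519, Σzᵢ/Kᵢ = 1.2581 — both > 1, two phases present.
Newton–Raphson from β = 0.64:
  β = 0.6400: g = -0.15173, g' = -0.2669 → β = 0.0715
  β = 0.0715: g = 0.01913, g' = -0.4196 → β = 0.1171
  β = 0.1171: g = 0.00092, g' = -0.3810 → β = 0.1195
Converged at β = 0.1195.
Compositions from xᵢ = zᵢ/(1+β(Kᵢ−1)), yᵢ = Kᵢxᵢ:
  1: x = 0.0908, y = 0.2633
  2: x = 0.3767, y = 0.4331
  3: x = 0.5326, y = 0.3036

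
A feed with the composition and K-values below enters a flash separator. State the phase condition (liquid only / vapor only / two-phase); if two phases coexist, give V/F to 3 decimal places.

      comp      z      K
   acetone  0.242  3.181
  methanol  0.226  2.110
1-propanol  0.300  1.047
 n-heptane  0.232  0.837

vapor only

ΣzᵢKᵢ = 1.755; Σzᵢ/Kᵢ = 0.747.
Since Σzᵢ/Kᵢ < 1 the mixture is above its dew point — single vapor phase.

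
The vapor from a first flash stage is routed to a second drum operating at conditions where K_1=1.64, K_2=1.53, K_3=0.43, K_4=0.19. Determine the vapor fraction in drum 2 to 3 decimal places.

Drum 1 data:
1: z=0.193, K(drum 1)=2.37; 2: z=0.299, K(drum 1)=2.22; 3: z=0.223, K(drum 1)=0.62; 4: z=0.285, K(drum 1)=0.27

V/F (drum 2) = 0.576

Drum 1:
Material balance + equilibrium reduce to Σ zᵢ(Kᵢ−1)/(1+ψ₁(Kᵢ−1)) = 0.
g(0) = ΣzᵢKᵢ − 1 = 0.336 and g(1) = 1 − Σzᵢ/Kᵢ = -0.631, so a root lies in (0, 1).
Newton iteration, ψ₁⁰ = 0.5:
  ψ₁ = 0.500: g = -0.0488, g' = -0.725 → ψ₁ = 0.433
  ψ₁ = 0.433: g = -0.0008, g' = -0.704 → ψ₁ = 0.432
Converged at ψ₁ = 0.432.
Drum-1 compositions:
  1: x = 0.121, y = 0.287
  2: x = 0.196, y = 0.435
  3: x = 0.267, y = 0.165
  4: x = 0.416, y = 0.112
Drum-2 feed = drum-1 vapor: z₂ = (0.2874, 0.4348, 0.1654, 0.1123).
Drum 2:
Rachford–Rice: g(ψ₂) = Σ zᵢ(Kᵢ−1)/(1+ψ₂(Kᵢ−1)) = 0.
Feasibility: ΣzᵢKᵢ = 1.229, Σzᵢ/Kᵢ = 1.435 — both > 1, two phases present.
Newton–Raphson from ψ₂ = 0.5:
  ψ₂ = 0.500: g = 0.0368, g' = -0.457 → ψ₂ = 0.580
  ψ₂ = 0.580: g = -0.0022, g' = -0.517 → ψ₂ = 0.576
Converged at ψ₂ = 0.576.
  1: x = 0.210, y = 0.344
  2: x = 0.333, y = 0.510
  3: x = 0.246, y = 0.106
  4: x = 0.211, y = 0.040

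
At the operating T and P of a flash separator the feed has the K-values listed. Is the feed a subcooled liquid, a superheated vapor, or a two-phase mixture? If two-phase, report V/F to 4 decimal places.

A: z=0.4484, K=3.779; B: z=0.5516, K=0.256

two-phase, V/F = 0.4042

ΣzᵢKᵢ = 1.8357; Σzᵢ/Kᵢ = 2.2733.
Both exceed 1, so a two-phase solution exists.
Let ψ = V/F and solve Σ zᵢ(Kᵢ−1)/(1+ψ(Kᵢ−1)) = 0.
Binary case is linear: z₁(K₁−1)(1+ψ(K₂−1)) + z₂(K₂−1)(1+ψ(K₁−1)) = 0
⇒ ψ = [z₁(K₁−1)+z₂(K₂−1)] / [−(K₁−1)(K₂−1)] = 0.83571/2.06758 = 0.4042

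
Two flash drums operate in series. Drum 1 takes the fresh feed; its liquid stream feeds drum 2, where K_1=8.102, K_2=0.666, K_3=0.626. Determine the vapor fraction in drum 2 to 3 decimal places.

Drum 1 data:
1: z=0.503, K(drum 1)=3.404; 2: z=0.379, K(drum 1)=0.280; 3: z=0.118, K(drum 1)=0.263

V/F (drum 2) = 0.565

Drum 1:
Material balance + equilibrium reduce to Σ zᵢ(Kᵢ−1)/(1+ψ₁(Kᵢ−1)) = 0.
g(0) = ΣzᵢKᵢ − 1 = 0.849 and g(1) = 1 − Σzᵢ/Kᵢ = -0.950, so a root lies in (0, 1).
Iterate (Newton) starting at ψ₁ = 0.63:
  ψ₁ = 0.630: g = -0.1809, g' = -1.341 → ψ₁ = 0.495
  ψ₁ = 0.495: g = -0.0089, g' = -1.239 → ψ₁ = 0.488
Converged at ψ₁ = 0.488.
Drum-1 compositions:
  1: x = 0.231, y = 0.788
  2: x = 0.584, y = 0.164
  3: x = 0.184, y = 0.048
Drum-2 feed = drum-1 liquid: z₂ = (0.2315, 0.5843, 0.1843).
Drum 2:
Material balance + equilibrium reduce to Σ zᵢ(Kᵢ−1)/(1+ψ₂(Kᵢ−1)) = 0.
Check two-phase: ΣzᵢKᵢ = 2.380 > 1 and Σzᵢ/Kᵢ = 1.200 > 1, so g(0) = 1.380 > 0 and g(1) = -0.200 < 0.
Newton–Raphson from ψ₂ = 0.5:
  ψ₂ = 0.500: g = 0.0422, g' = -0.697 → ψ₂ = 0.561
  ψ₂ = 0.561: g = 0.0027, g' = -0.610 → ψ₂ = 0.565
Converged at ψ₂ = 0.565.
  1: x = 0.046, y = 0.374
  2: x = 0.720, y = 0.480
  3: x = 0.234, y = 0.146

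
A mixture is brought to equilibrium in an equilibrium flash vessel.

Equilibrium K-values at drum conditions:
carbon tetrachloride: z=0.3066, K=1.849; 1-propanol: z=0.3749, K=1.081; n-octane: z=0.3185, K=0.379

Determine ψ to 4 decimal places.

Newton iteration, ψ⁰ = 0.5:
  ψ = 0.5000: g = -0.07494, g' = -0.3695 → ψ = 0.2972
  ψ = 0.2972: g = -0.00505, g' = -0.3280 → ψ = 0.2818
Converged at ψ = 0.2818.

ψ = 0.2818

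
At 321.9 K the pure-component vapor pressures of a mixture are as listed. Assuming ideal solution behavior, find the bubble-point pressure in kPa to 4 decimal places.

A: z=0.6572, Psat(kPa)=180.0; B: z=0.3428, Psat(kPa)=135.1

Pbub = 164.6083 kPa

At the bubble point ψ → 0, so ΣzᵢKᵢ = 1 with Kᵢ = Pᵢˢᵃᵗ/P ⇒ P = ΣzᵢPᵢˢᵃᵗ.
P = 0.6572·180.0 + 0.3428·135.1 = 164.6083 kPa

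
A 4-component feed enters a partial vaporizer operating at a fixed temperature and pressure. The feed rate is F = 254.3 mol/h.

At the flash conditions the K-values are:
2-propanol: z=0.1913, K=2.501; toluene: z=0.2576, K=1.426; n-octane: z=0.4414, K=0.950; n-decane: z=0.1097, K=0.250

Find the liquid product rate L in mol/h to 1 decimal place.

Iterate (Newton) starting at V/F = 0.36:
  V/F = 0.3600: g = 0.14638, g' = -0.3337 → V/F = 0.7986
  V/F = 0.7986: g = -0.01567, g' = -0.5000 → V/F = 0.7673
  V/F = 0.7673: g = -0.00060, g' = -0.4632 → V/F = 0.7660
Converged at V/F = 0.7660.
Then V = V/F·F = 0.7660·254.3 = 194.8 mol/h and L = F − V = 59.5 mol/h.

L = 59.5 mol/h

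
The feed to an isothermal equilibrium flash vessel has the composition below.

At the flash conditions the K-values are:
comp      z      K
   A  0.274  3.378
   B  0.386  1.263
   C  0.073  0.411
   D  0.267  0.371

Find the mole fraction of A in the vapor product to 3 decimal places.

y_A = 0.370

Material balance + equilibrium reduce to Σ zᵢ(Kᵢ−1)/(1+V/F(Kᵢ−1)) = 0.
Feasibility: ΣzᵢKᵢ = 1.542, Σzᵢ/Kᵢ = 1.284 — both > 1, two phases present.
Newton iteration, V/F⁰ = 0.5:
  V/F = 0.500: g = 0.0814, g' = -0.620 → V/F = 0.631
  V/F = 0.631: g = 0.0005, g' = -0.622 → V/F = 0.632
Converged at V/F = 0.632.
Compositions from xᵢ = zᵢ/(1+V/F(Kᵢ−1)), yᵢ = Kᵢxᵢ:
  A: x = 0.109, y = 0.370
  B: x = 0.331, y = 0.418
  C: x = 0.116, y = 0.048
  D: x = 0.443, y = 0.164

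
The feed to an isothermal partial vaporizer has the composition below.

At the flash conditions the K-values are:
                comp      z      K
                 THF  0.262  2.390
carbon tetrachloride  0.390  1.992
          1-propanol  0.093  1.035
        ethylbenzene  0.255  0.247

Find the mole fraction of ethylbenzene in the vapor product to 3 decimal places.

y_ethylbenzene = 0.136

Iterate (Newton) starting at β = 0.5:
  β = 0.500: g = 0.1687, g' = -0.720 → β = 0.734
  β = 0.734: g = -0.0224, g' = -0.976 → β = 0.711
Converged at β = 0.711.
Compositions from xᵢ = zᵢ/(1+β(Kᵢ−1)), yᵢ = Kᵢxᵢ:
  THF: x = 0.132, y = 0.315
  carbon tetrachloride: x = 0.229, y = 0.456
  1-propanol: x = 0.091, y = 0.094
  ethylbenzene: x = 0.549, y = 0.136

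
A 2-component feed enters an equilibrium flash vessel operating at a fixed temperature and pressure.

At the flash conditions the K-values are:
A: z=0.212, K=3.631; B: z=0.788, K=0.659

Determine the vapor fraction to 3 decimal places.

Material balance + equilibrium reduce to Σ zᵢ(Kᵢ−1)/(1+ψ(Kᵢ−1)) = 0.
g(0) = ΣzᵢKᵢ − 1 = 0.289 and g(1) = 1 − Σzᵢ/Kᵢ = -0.254, so a root lies in (0, 1).
Newton–Raphson from ψ = 0.5:
  ψ = 0.500: g = -0.0831, g' = -0.407 → ψ = 0.296
  ψ = 0.296: g = 0.0148, g' = -0.577 → ψ = 0.321
  ψ = 0.321: g = 0.0004, g' = -0.546 → ψ = 0.322
Converged at ψ = 0.322.

ψ = 0.322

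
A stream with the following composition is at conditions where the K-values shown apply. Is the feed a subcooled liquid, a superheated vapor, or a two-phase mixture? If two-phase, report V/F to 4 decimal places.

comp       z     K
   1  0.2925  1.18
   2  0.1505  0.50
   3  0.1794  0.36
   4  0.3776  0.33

subcooled liquid

ΣzᵢKᵢ = 0.6096; Σzᵢ/Kᵢ = 2.1915.
Since ΣzᵢKᵢ < 1 the mixture is below its bubble point — single liquid phase.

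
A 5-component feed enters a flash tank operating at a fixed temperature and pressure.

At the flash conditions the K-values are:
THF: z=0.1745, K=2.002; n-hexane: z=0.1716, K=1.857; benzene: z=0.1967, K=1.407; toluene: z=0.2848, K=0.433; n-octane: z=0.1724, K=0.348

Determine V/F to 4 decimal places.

Material balance + equilibrium reduce to Σ zᵢ(Kᵢ−1)/(1+V/F(Kᵢ−1)) = 0.
Check two-phase: ΣzᵢKᵢ = 1.1281 > 1 and Σzᵢ/Kᵢ = 1.4725 > 1, so g(0) = 0.1281 > 0 and g(1) = -0.4725 < 0.
Newton–Raphson from V/F = 0.55:
  V/F = 0.5500: g = -0.13182, g' = -0.5243 → V/F = 0.2986
  V/F = 0.2986: g = -0.01090, g' = -0.4553 → V/F = 0.2746
Converged at V/F = 0.2746.

V/F = 0.2746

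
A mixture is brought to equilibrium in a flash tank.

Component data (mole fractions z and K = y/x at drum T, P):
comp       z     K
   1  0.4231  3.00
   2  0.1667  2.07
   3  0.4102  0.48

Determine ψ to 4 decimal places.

Let ψ = V/F and solve Σ zᵢ(Kᵢ−1)/(1+ψ(Kᵢ−1)) = 0.
Feasibility: ΣzᵢKᵢ = 1.8113, Σzᵢ/Kᵢ = 1.0761 — both > 1, two phases present.
Newton–Raphson from ψ = 0.5:
  ψ = 0.5000: g = 0.25105, g' = -0.7067 → ψ = 0.8553
  ψ = 0.8553: g = 0.02117, g' = -0.6421 → ψ = 0.8882
  ψ = 0.8882: g = -0.00017, g' = -0.6528 → ψ = 0.8880
Converged at ψ = 0.8880.

ψ = 0.8880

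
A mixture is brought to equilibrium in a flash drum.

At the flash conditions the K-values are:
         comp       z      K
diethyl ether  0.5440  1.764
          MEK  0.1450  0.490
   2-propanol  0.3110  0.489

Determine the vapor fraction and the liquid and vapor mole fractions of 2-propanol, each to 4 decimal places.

Rachford–Rice: g(ψ) = Σ zᵢ(Kᵢ−1)/(1+ψ(Kᵢ−1)) = 0.
g(0) = ΣzᵢKᵢ − 1 = 0.1827 and g(1) = 1 − Σzᵢ/Kᵢ = -0.2403, so a root lies in (0, 1).
Newton iteration, ψ⁰ = 0.41:
  ψ = 0.4100: g = 0.02194, g' = -0.3744 → ψ = 0.4686
  ψ = 0.4686: g = -0.00008, g' = -0.3777 → ψ = 0.4684
Converged at ψ = 0.4684.
Compositions from xᵢ = zᵢ/(1+ψ(Kᵢ−1)), yᵢ = Kᵢxᵢ:
  diethyl ether: x = 0.4006, y = 0.7067
  MEK: x = 0.1905, y = 0.0933
  2-propanol: x = 0.4089, y = 0.1999

ψ = 0.4684, x_2-propanol = 0.4089, y_2-propanol = 0.1999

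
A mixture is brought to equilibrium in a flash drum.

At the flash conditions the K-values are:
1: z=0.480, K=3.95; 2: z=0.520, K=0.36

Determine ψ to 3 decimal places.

ψ = 0.574

Rachford–Rice: g(ψ) = Σ zᵢ(Kᵢ−1)/(1+ψ(Kᵢ−1)) = 0.
Feasibility: ΣzᵢKᵢ = 2.083, Σzᵢ/Kᵢ = 1.566 — both > 1, two phases present.
Newton iteration, ψ⁰ = 0.5:
  ψ = 0.500: g = 0.0827, g' = -1.143 → ψ = 0.572
  ψ = 0.572: g = 0.0015, g' = -1.108 → ψ = 0.574
Converged at ψ = 0.574.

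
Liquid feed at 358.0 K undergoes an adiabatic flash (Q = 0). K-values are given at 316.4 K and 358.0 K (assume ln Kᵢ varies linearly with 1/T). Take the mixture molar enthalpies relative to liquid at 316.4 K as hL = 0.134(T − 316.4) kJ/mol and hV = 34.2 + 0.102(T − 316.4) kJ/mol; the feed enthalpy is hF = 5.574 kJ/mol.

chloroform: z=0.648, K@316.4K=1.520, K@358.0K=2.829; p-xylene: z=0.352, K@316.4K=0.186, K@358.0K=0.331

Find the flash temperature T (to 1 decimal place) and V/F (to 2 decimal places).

T = 317.5 K, V/F = 0.16

Adiabatic flash: solve Rachford–Rice at each trial T, then check hF = ψ·hV(T) + (1−ψ)·hL(T).
  T = 316.4 K: K = (1.520, 0.186), RR gives ψ = 0.119, H_out = 4.075 kJ/mol
  T = 358.0 K: K = (2.829, 0.331), RR gives ψ = 0.776, H_out = 31.086 kJ/mol
  T = 337.2 K: K = (2.114, 0.253), RR gives ψ = 0.551, H_out = 21.262 kJ/mol
  T = 326.8 K: K = (1.802, 0.218), RR gives ψ = 0.389, H_out = 14.584 kJ/mol
  T = 321.6 K: K = (1.657, 0.202), RR gives ψ = 0.276, H_out = 10.089 kJ/mol
  T = 319.0 K: K = (1.588, 0.194), RR gives ψ = 0.205, H_out = 7.332 kJ/mol
  T = 317.7 K: K = (1.554, 0.190), RR gives ψ = 0.164, H_out = 5.776 kJ/mol
Linear interpolation between T = 316.4 (H_out = 4.075) and T = 317.7 (H_out = 5.776) on hF = 5.574 gives T ≈ 317.5 K, at which ψ = 0.16.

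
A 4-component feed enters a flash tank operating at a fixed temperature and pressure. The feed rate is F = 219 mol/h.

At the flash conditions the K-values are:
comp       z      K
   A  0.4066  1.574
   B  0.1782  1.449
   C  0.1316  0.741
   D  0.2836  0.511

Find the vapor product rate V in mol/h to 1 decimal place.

Rachford–Rice: g(β) = Σ zᵢ(Kᵢ−1)/(1+β(Kᵢ−1)) = 0.
Check two-phase: ΣzᵢKᵢ = 1.1406 > 1 and Σzᵢ/Kᵢ = 1.1139 > 1, so g(0) = 0.1406 > 0 and g(1) = -0.1139 < 0.
Iterate (Newton) starting at β = 0.5:
  β = 0.5000: g = 0.02397, g' = -0.2353 → β = 0.6019
  β = 0.6019: g = -0.00045, g' = -0.2448 → β = 0.6000
Converged at β = 0.6000.
Then V = β·F = 0.6000·219 = 131.4 mol/h and L = F − V = 87.6 mol/h.

V = 131.4 mol/h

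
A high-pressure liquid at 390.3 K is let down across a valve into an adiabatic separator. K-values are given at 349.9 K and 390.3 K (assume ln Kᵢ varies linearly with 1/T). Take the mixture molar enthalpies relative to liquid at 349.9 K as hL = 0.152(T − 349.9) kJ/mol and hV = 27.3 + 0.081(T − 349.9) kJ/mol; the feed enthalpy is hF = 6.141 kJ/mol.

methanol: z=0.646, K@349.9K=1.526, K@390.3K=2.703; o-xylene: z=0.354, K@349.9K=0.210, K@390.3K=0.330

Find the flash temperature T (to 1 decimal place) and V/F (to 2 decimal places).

T = 352.1 K, V/F = 0.21

Adiabatic flash: solve Rachford–Rice at each trial T, then check hF = ψ·hV(T) + (1−ψ)·hL(T).
  T = 349.9 K: K = (1.526, 0.210), RR gives ψ = 0.145, H_out = 3.951 kJ/mol
  T = 390.3 K: K = (2.703, 0.330), RR gives ψ = 0.756, H_out = 24.619 kJ/mol
  T = 370.1 K: K = (2.063, 0.267), RR gives ψ = 0.548, H_out = 17.236 kJ/mol
  T = 360.0 K: K = (1.782, 0.237), RR gives ψ = 0.394, H_out = 12.015 kJ/mol
  T = 354.9 K: K = (1.649, 0.223), RR gives ψ = 0.287, H_out = 8.485 kJ/mol
  T = 352.4 K: K = (1.587, 0.217), RR gives ψ = 0.222, H_out = 6.388 kJ/mol
  T = 351.1 K: K = (1.555, 0.213), RR gives ψ = 0.183, H_out = 5.170 kJ/mol
Linear interpolation between T = 351.1 (H_out = 5.170) and T = 352.4 (H_out = 6.388) on hF = 6.141 gives T ≈ 352.1 K, at which ψ = 0.21.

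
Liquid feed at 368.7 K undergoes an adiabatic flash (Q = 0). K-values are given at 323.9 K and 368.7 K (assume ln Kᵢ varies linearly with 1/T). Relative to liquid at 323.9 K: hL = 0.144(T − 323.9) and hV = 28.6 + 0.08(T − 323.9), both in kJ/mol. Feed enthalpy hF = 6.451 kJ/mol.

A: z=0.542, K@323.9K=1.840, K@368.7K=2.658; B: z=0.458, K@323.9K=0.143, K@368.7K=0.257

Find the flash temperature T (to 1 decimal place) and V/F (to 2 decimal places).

Adiabatic flash: solve Rachford–Rice at each trial T, then check hF = ψ·hV(T) + (1−ψ)·hL(T).
  T = 323.9 K: K = (1.840, 0.143), RR gives ψ = 0.087, H_out = 2.494 kJ/mol
  T = 368.7 K: K = (2.658, 0.257), RR gives ψ = 0.453, H_out = 18.114 kJ/mol
  T = 346.3 K: K = (2.238, 0.195), RR gives ψ = 0.304, H_out = 11.474 kJ/mol
  T = 335.1 K: K = (2.036, 0.168), RR gives ψ = 0.209, H_out = 7.450 kJ/mol
  T = 329.5 K: K = (1.937, 0.155), RR gives ψ = 0.153, H_out = 5.124 kJ/mol
  T = 332.3 K: K = (1.986, 0.162), RR gives ψ = 0.182, H_out = 6.319 kJ/mol
  T = 333.7 K: K = (2.011, 0.165), RR gives ψ = 0.196, H_out = 6.892 kJ/mol
Linear interpolation between T = 332.3 (H_out = 6.319) and T = 333.7 (H_out = 6.892) on hF = 6.451 gives T ≈ 332.6 K, at which ψ = 0.19.

T = 332.6 K, V/F = 0.19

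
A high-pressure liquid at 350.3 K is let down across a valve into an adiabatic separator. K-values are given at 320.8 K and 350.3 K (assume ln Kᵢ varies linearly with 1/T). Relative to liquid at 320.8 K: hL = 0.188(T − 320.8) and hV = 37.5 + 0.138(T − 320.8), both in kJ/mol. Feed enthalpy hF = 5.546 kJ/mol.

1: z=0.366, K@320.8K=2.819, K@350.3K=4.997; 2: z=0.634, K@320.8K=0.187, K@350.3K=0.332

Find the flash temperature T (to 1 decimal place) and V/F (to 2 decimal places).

T = 323.4 K, V/F = 0.14

Adiabatic flash: solve Rachford–Rice at each trial T, then check hF = ψ·hV(T) + (1−ψ)·hL(T).
  T = 320.8 K: K = (2.819, 0.187), RR gives ψ = 0.102, H_out = 3.812 kJ/mol
  T = 350.3 K: K = (4.997, 0.332), RR gives ψ = 0.389, H_out = 19.570 kJ/mol
  T = 335.6 K: K = (3.804, 0.253), RR gives ψ = 0.264, H_out = 12.473 kJ/mol
  T = 328.2 K: K = (3.286, 0.218), RR gives ψ = 0.191, H_out = 8.473 kJ/mol
  T = 324.5 K: K = (3.046, 0.202), RR gives ψ = 0.149, H_out = 6.251 kJ/mol
  T = 322.6 K: K = (2.928, 0.194), RR gives ψ = 0.125, H_out = 5.029 kJ/mol
Linear interpolation between T = 322.6 (H_out = 5.029) and T = 324.5 (H_out = 6.251) on hF = 5.546 gives T ≈ 323.4 K, at which ψ = 0.14.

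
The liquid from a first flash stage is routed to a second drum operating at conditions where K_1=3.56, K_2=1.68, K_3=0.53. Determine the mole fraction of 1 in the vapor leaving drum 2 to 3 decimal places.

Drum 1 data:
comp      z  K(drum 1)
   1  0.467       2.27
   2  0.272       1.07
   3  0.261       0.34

y_1 (drum 2) = 0.314

Drum 1:
Material balance + equilibrium reduce to Σ zᵢ(Kᵢ−1)/(1+ψ₁(Kᵢ−1)) = 0.
Feasibility: ΣzᵢKᵢ = 1.440, Σzᵢ/Kᵢ = 1.228 — both > 1, two phases present.
Iterate (Newton) starting at ψ₁ = 0.66:
  ψ₁ = 0.660: g = 0.0356, g' = -0.581 → ψ₁ = 0.721
  ψ₁ = 0.721: g = -0.0011, g' = -0.621 → ψ₁ = 0.720
Converged at ψ₁ = 0.720.
Drum-1 compositions:
  1: x = 0.244, y = 0.554
  2: x = 0.259, y = 0.277
  3: x = 0.497, y = 0.169
Drum-2 feed = drum-1 liquid: z₂ = (0.2440, 0.2590, 0.4970).
Drum 2:
Iterate (Newton) starting at ψ₂ = 0.33:
  ψ₂ = 0.330: g = 0.2060, g' = -0.704 → ψ₂ = 0.623
  ψ₂ = 0.623: g = 0.0342, g' = -0.516 → ψ₂ = 0.689
  ψ₂ = 0.689: g = 0.0004, g' = -0.505 → ψ₂ = 0.690
Converged at ψ₂ = 0.690.
  1: x = 0.088, y = 0.314
  2: x = 0.176, y = 0.296
  3: x = 0.736, y = 0.390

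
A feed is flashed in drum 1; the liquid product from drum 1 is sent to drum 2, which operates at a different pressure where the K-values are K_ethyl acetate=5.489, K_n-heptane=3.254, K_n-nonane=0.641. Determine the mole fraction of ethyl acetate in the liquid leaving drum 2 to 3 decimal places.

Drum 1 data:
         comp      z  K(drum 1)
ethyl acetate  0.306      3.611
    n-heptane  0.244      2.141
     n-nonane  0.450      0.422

x_ethyl acetate (drum 2) = 0.037

Drum 1:
Material balance + equilibrium reduce to Σ zᵢ(Kᵢ−1)/(1+ψ₁(Kᵢ−1)) = 0.
Check two-phase: ΣzᵢKᵢ = 1.817 > 1 and Σzᵢ/Kᵢ = 1.265 > 1, so g(0) = 0.817 > 0 and g(1) = -0.265 < 0.
Iterate (Newton) starting at ψ₁ = 0.5:
  ψ₁ = 0.500: g = 0.1580, g' = -0.819 → ψ₁ = 0.693
  ψ₁ = 0.693: g = 0.0060, g' = -0.782 → ψ₁ = 0.701
Converged at ψ₁ = 0.701.
Drum-1 compositions:
  ethyl acetate: x = 0.108, y = 0.391
  n-heptane: x = 0.136, y = 0.290
  n-nonane: x = 0.756, y = 0.319
Drum-2 feed = drum-1 liquid: z₂ = (0.1082, 0.1356, 0.7562).
Drum 2:
Let ψ₂ = V/F and solve Σ zᵢ(Kᵢ−1)/(1+ψ₂(Kᵢ−1)) = 0.
Check two-phase: ΣzᵢKᵢ = 1.520 > 1 and Σzᵢ/Kᵢ = 1.241 > 1, so g(0) = 0.520 > 0 and g(1) = -0.241 < 0.
Iterate (Newton) starting at ψ₂ = 0.5:
  ψ₂ = 0.500: g = -0.0376, g' = -0.504 → ψ₂ = 0.426
  ψ₂ = 0.426: g = 0.0024, g' = -0.573 → ψ₂ = 0.430
Converged at ψ₂ = 0.430.
  ethyl acetate: x = 0.037, y = 0.203
  n-heptane: x = 0.069, y = 0.224
  n-nonane: x = 0.894, y = 0.573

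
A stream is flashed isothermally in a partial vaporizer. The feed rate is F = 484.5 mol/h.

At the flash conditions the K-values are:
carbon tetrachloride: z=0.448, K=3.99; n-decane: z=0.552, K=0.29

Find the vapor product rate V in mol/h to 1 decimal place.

V = 216.3 mol/h

Material balance + equilibrium reduce to Σ zᵢ(Kᵢ−1)/(1+V/F(Kᵢ−1)) = 0.
g(0) = ΣzᵢKᵢ − 1 = 0.948 and g(1) = 1 − Σzᵢ/Kᵢ = -1.016, so a root lies in (0, 1).
Binary case is linear: z₁(K₁−1)(1+V/F(K₂−1)) + z₂(K₂−1)(1+V/F(K₁−1)) = 0
⇒ V/F = [z₁(K₁−1)+z₂(K₂−1)] / [−(K₁−1)(K₂−1)] = 0.9476/2.1229 = 0.446
Then V = V/F·F = 0.4464·484.5 = 216.3 mol/h and L = F − V = 268.2 mol/h.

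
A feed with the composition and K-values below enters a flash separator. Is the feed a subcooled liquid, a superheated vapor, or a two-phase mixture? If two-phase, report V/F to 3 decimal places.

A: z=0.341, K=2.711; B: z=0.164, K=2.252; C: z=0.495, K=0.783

ΣzᵢKᵢ = 1.681; Σzᵢ/Kᵢ = 0.831.
Since Σzᵢ/Kᵢ < 1 the mixture is above its dew point — single vapor phase.

superheated vapor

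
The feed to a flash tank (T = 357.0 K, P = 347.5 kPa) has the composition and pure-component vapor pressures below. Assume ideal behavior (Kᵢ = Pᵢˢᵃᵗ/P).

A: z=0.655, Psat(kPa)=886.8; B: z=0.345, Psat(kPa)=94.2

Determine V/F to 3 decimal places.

Raoult's law: Kᵢ = Pᵢˢᵃᵗ/P = Pᵢˢᵃᵗ/347.5.
  K_A = 886.8/347.5 = 2.55194, K_B = 94.2/347.5 = 0.27108
Rachford–Rice: g(V/F) = Σ zᵢ(Kᵢ−1)/(1+V/F(Kᵢ−1)) = 0.
g(0) = ΣzᵢKᵢ − 1 = 0.765 and g(1) = 1 − Σzᵢ/Kᵢ = -0.529, so a root lies in (0, 1).
Iterate (Newton) starting at V/F = 0.55:
  V/F = 0.550: g = 0.1287, g' = -0.970 → V/F = 0.683
  V/F = 0.683: g = -0.0069, g' = -1.098 → V/F = 0.676
Converged at V/F = 0.676.

V/F = 0.676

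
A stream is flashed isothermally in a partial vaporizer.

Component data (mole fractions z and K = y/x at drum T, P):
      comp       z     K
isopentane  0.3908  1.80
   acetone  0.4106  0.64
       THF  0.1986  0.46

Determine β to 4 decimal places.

β = 0.1690

Let β = V/F and solve Σ zᵢ(Kᵢ−1)/(1+β(Kᵢ−1)) = 0.
Feasibility: ΣzᵢKᵢ = 1.0576, Σzᵢ/Kᵢ = 1.2904 — both > 1, two phases present.
Iterate (Newton) starting at β = 0.5:
  β = 0.5000: g = -0.10386, g' = -0.3154 → β = 0.1707
  β = 0.1707: g = -0.00056, g' = -0.3243 → β = 0.1690
Converged at β = 0.1690.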